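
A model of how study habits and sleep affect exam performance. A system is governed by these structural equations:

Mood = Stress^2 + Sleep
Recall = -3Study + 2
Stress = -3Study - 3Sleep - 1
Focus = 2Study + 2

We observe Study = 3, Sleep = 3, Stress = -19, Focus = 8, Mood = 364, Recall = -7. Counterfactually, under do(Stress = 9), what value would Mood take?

84

do(Stress=9) replaces the equation Stress = -3Study - 3Sleep - 1 with the constant Stress = 9.
Mood = Stress^2 + Sleep  [with Stress=9, Sleep=3]  = 84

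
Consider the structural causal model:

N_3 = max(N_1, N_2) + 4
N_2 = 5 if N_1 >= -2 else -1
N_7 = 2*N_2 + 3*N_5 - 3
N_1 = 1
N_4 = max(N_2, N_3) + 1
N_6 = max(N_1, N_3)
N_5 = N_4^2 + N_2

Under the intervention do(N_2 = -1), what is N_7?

100

Under do(N_2=-1), the mechanism N_2 = 5 if N_1 >= -2 else -1 is discarded; N_2 is fixed at -1.
N_3 = max(N_1, N_2) + 4  [with N_1=1, N_2=-1]  = 5
N_4 = max(N_2, N_3) + 1  [with N_2=-1, N_3=5]  = 6
N_5 = N_4^2 + N_2  [with N_4=6, N_2=-1]  = 35
N_7 = 2*N_2 + 3*N_5 - 3  [with N_2=-1, N_5=35]  = 100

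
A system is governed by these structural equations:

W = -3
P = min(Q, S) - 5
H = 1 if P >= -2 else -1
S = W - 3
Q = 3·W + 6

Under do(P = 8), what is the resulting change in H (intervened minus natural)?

Intervening sets P = 8 and removes its equation (P = min(Q, S) - 5).
H = 1 if P >= -2 else -1  [with P=8]  = 1
Without intervention: Q = 3·W + 6  [with W=-3]  = -3; S = W - 3  [with W=-3]  = -6; P = min(Q, S) - 5  [with Q=-3, S=-6]  = -11; H = 1 if P >= -2 else -1  [with P=-11]  = -1.
Change = 1 − (-1) = 2.

2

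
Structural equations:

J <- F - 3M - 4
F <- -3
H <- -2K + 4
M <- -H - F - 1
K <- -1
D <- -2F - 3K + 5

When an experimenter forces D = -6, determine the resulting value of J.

5

do(D=-6) replaces the equation D <- -2F - 3K + 5 with the constant D = -6.
Since J is not a descendant of the intervened variable, it is unaffected.
H = -2K + 4  [with K=-1]  = 6
M = -H - F - 1  [with H=6, F=-3]  = -4
J = F - 3M - 4  [with F=-3, M=-4]  = 5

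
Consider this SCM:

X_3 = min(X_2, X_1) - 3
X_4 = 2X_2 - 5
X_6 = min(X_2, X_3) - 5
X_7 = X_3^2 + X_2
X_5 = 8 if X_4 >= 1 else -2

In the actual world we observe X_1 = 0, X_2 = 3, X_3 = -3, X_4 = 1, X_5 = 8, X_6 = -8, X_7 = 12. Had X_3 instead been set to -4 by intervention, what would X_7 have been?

19

The intervention breaks the incoming arrows to X_3: X_3 = min(X_2, X_1) - 3 no longer applies, and X_3 = -4.
X_7 = X_3^2 + X_2  [with X_3=-4, X_2=3]  = 19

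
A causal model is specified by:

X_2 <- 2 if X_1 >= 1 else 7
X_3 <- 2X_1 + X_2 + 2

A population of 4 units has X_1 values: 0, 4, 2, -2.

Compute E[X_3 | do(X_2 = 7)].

The intervention sets X_2=7 in all 4 units regardless of X_1. Recomputing X_3 per unit gives 9, 17, 13, 5; average 11.

11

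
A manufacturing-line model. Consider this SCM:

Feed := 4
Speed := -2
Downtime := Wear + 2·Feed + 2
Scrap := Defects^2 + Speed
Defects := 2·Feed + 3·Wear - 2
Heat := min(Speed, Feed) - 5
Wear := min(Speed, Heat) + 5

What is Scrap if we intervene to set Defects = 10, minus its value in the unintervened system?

The intervention breaks the incoming arrows to Defects: Defects := 2·Feed + 3·Wear - 2 no longer applies, and Defects = 10.
Scrap = Defects^2 + Speed  [with Defects=10, Speed=-2]  = 98
Without intervention: Heat = min(Speed, Feed) - 5  [with Speed=-2, Feed=4]  = -7; Wear = min(Speed, Heat) + 5  [with Speed=-2, Heat=-7]  = -2; Defects = 2·Feed + 3·Wear - 2  [with Feed=4, Wear=-2]  = 0; Scrap = Defects^2 + Speed  [with Defects=0, Speed=-2]  = -2.
Change = 98 − (-2) = 100.

100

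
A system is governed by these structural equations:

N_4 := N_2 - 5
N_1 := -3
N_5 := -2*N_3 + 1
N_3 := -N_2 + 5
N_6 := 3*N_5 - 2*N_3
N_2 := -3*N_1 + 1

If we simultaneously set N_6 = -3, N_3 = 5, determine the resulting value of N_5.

-9

Under do(N_6 = -3, N_3 = 5), each intervened variable's structural equation is replaced by its fixed value.
N_5 = -2*N_3 + 1  [with N_3=5]  = -9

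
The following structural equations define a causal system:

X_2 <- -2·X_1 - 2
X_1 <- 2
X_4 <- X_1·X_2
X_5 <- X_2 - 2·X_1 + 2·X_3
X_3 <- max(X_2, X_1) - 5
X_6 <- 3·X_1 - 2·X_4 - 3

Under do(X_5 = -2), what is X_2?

-6

Under do(X_5=-2), the mechanism X_5 <- X_2 - 2·X_1 + 2·X_3 is discarded; X_5 is fixed at -2.
No directed path runs from X_5 to X_2, so X_2 keeps its natural value.
X_2 = -2·X_1 - 2  [with X_1=2]  = -6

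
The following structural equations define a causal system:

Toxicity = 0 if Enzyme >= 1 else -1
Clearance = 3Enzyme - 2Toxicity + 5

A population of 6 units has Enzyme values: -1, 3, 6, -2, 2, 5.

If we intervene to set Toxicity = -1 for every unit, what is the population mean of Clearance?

The intervention sets Toxicity=-1 in all 6 units regardless of Enzyme. Recomputing Clearance per unit gives 4, 16, 25, 1, 13, 22; average 13.5.

13.5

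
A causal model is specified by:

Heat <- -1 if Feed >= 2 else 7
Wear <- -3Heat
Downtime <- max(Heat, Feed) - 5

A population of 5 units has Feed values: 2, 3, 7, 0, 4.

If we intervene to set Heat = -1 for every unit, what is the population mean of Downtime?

Every unit gets Heat=-1 under the intervention. Downtime values become -3, -2, 2, -5, -1; E[Downtime|do(Heat=-1)] = -1.8.

-1.8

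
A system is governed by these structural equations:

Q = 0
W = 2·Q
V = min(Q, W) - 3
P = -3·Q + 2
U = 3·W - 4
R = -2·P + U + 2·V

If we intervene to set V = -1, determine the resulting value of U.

do(V=-1) replaces the equation V = min(Q, W) - 3 with the constant V = -1.
U is not downstream of the intervention, so its value is determined by the original equations.
W = 2·Q  [with Q=0]  = 0
U = 3·W - 4  [with W=0]  = -4

-4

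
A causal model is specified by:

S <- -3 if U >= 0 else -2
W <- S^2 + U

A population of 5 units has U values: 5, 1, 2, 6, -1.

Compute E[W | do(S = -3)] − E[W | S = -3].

do(S=-3) breaks S's dependence on U. With S=-3 fixed, W across the units is 14, 10, 11, 15, 8, mean 11.6.
E[W|S=-3] averages over only the 4 units with S=-3 (U = 5, 1, 2, 6): W = 14, 10, 11, 15, mean 12.5.
Difference = 11.6 − 12.5 = -0.9.

-0.9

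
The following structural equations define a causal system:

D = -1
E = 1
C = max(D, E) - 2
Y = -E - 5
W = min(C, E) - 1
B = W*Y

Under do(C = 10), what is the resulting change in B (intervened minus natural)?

-12

The intervention breaks the incoming arrows to C: C = max(D, E) - 2 no longer applies, and C = 10.
Y = -E - 5  [with E=1]  = -6
W = min(C, E) - 1  [with C=10, E=1]  = 0
B = W*Y  [with W=0, Y=-6]  = 0
Without intervention: C = max(D, E) - 2  [with D=-1, E=1]  = -1; Y = -E - 5  [with E=1]  = -6; W = min(C, E) - 1  [with C=-1, E=1]  = -2; B = W*Y  [with W=-2, Y=-6]  = 12.
Change = 0 − 12 = -12.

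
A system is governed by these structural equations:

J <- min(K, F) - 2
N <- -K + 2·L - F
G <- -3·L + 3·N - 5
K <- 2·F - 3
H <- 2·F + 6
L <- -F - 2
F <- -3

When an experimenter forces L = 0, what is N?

12

The intervention breaks the incoming arrows to L: L <- -F - 2 no longer applies, and L = 0.
K = 2·F - 3  [with F=-3]  = -9
N = -K + 2·L - F  [with K=-9, L=0, F=-3]  = 12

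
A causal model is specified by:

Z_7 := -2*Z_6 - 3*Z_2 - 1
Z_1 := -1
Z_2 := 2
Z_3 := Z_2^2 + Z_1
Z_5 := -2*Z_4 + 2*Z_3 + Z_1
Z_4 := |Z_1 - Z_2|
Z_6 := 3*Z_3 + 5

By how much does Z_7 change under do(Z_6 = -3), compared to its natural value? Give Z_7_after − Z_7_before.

34

Intervening sets Z_6 = -3 and removes its equation (Z_6 := 3*Z_3 + 5).
Z_7 = -2*Z_6 - 3*Z_2 - 1  [with Z_6=-3, Z_2=2]  = -1
Without intervention: Z_3 = Z_2^2 + Z_1  [with Z_2=2, Z_1=-1]  = 3; Z_6 = 3*Z_3 + 5  [with Z_3=3]  = 14; Z_7 = -2*Z_6 - 3*Z_2 - 1  [with Z_6=14, Z_2=2]  = -35.
Change = -1 − (-35) = 34.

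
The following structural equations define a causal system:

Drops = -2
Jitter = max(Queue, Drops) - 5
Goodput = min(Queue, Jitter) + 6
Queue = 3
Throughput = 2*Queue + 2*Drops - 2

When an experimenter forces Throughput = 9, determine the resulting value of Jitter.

Under do(Throughput=9), the mechanism Throughput = 2*Queue + 2*Drops - 2 is discarded; Throughput is fixed at 9.
Since Jitter is not a descendant of the intervened variable, it is unaffected.
Jitter = max(Queue, Drops) - 5  [with Queue=3, Drops=-2]  = -2

-2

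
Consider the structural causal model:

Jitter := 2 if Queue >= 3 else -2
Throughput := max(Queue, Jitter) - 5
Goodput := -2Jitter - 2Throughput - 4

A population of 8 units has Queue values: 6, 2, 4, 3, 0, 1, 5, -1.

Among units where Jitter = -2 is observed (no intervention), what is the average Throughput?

Observing Jitter=-2 restricts to units where Jitter's equation naturally yields -2: Queue ∈ {2, 0, 1, -1}. In that subpopulation Throughput = -3, -5, -4, -6, mean -4.5.

-4.5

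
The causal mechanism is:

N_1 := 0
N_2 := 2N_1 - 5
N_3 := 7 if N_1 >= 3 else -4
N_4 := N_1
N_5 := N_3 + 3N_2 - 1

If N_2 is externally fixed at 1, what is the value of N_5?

-2

do(N_2=1) replaces the equation N_2 := 2N_1 - 5 with the constant N_2 = 1.
N_3 = 7 if N_1 >= 3 else -4  [with N_1=0]  = -4
N_5 = N_3 + 3N_2 - 1  [with N_3=-4, N_2=1]  = -2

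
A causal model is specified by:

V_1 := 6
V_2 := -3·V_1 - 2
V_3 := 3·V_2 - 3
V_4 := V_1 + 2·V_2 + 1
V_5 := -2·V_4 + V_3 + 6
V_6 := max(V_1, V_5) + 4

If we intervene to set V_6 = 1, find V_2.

-20

do(V_6=1) replaces the equation V_6 := max(V_1, V_5) + 4 with the constant V_6 = 1.
V_2 is not downstream of the intervention, so its value is determined by the original equations.
V_2 = -3·V_1 - 2  [with V_1=6]  = -20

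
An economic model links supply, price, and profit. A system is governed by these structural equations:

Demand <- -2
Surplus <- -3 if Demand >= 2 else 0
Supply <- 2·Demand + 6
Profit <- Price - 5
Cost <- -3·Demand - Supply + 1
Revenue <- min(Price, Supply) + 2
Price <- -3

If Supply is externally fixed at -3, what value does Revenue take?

do(Supply=-3) replaces the equation Supply <- 2·Demand + 6 with the constant Supply = -3.
Revenue = min(Price, Supply) + 2  [with Price=-3, Supply=-3]  = -1

-1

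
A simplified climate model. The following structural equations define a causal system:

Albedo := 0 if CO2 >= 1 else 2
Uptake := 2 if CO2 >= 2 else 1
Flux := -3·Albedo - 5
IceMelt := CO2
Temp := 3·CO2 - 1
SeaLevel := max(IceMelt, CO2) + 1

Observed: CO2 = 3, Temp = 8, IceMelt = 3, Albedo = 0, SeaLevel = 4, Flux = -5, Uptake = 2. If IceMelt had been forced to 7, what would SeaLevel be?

do(IceMelt=7) replaces the equation IceMelt := CO2 with the constant IceMelt = 7.
SeaLevel = max(IceMelt, CO2) + 1  [with IceMelt=7, CO2=3]  = 8

8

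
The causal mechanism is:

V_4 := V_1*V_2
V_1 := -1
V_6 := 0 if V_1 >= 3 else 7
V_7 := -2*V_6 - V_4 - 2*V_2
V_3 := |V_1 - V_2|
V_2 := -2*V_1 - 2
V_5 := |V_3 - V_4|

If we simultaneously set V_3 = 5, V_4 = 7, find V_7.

-21

Under do(V_3 = 5, V_4 = 7), each intervened variable's structural equation is replaced by its fixed value.
V_2 = -2*V_1 - 2  [with V_1=-1]  = 0
V_6 = 0 if V_1 >= 3 else 7  [with V_1=-1]  = 7
V_7 = -2*V_6 - V_4 - 2*V_2  [with V_6=7, V_4=7, V_2=0]  = -21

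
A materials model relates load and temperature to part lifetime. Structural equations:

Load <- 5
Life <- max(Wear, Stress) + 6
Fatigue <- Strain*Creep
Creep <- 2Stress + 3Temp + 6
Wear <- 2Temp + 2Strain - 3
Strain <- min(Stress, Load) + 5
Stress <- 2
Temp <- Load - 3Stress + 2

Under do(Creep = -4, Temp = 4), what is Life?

Under do(Creep = -4, Temp = 4), each intervened variable's structural equation is replaced by its fixed value.
Strain = min(Stress, Load) + 5  [with Stress=2, Load=5]  = 7
Wear = 2Temp + 2Strain - 3  [with Temp=4, Strain=7]  = 19
Life = max(Wear, Stress) + 6  [with Wear=19, Stress=2]  = 25

25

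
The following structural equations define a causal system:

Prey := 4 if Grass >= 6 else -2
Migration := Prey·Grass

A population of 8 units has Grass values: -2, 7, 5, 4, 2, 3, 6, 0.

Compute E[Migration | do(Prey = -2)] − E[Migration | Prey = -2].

-2.25

Every unit gets Prey=-2 under the intervention. Migration values become 4, -14, -10, -8, -4, -6, -12, 0; E[Migration|do(Prey=-2)] = -6.25.
E[Migration|Prey=-2] averages over only the 6 units with Prey=-2 (Grass = -2, 5, 4, 2, 3, 0): Migration = 4, -10, -8, -4, -6, 0, mean -4.
Difference = -6.25 − (-4) = -2.25.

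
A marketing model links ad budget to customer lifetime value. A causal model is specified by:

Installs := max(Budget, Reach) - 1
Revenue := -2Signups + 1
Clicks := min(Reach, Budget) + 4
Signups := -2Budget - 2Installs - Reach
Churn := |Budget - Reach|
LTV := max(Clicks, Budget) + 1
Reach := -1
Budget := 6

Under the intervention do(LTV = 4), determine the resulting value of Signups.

-21

do(LTV=4) replaces the equation LTV := max(Clicks, Budget) + 1 with the constant LTV = 4.
Signups is not downstream of the intervention, so its value is determined by the original equations.
Installs = max(Budget, Reach) - 1  [with Budget=6, Reach=-1]  = 5
Signups = -2Budget - 2Installs - Reach  [with Budget=6, Installs=5, Reach=-1]  = -21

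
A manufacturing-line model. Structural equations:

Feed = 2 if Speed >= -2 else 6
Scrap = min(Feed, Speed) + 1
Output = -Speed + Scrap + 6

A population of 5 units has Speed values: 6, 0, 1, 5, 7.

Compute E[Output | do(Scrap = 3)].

5.2

do(Scrap=3) breaks Scrap's dependence on Speed. With Scrap=3 fixed, Output across the units is 3, 9, 8, 4, 2, mean 5.2.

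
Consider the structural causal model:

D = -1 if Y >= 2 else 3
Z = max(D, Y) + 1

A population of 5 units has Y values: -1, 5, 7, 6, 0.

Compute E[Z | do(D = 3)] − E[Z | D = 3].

Every unit gets D=3 under the intervention. Z values become 4, 6, 8, 7, 4; E[Z|do(D=3)] = 5.8.
E[Z|D=3] averages over only the 2 units with D=3 (Y = -1, 0): Z = 4, 4, mean 4.
Difference = 5.8 − 4 = 1.8.

1.8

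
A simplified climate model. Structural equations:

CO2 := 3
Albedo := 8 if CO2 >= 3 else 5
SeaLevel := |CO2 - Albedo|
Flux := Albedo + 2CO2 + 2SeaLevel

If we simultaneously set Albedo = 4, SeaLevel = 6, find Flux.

Setting Albedo = 4, SeaLevel = 6 by intervention discards those variables' equations.
Flux = Albedo + 2CO2 + 2SeaLevel  [with Albedo=4, CO2=3, SeaLevel=6]  = 22

22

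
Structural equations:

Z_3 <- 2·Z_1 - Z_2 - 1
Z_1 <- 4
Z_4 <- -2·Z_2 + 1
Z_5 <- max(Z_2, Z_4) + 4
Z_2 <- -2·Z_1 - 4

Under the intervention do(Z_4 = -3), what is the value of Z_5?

Intervening sets Z_4 = -3 and removes its equation (Z_4 <- -2·Z_2 + 1).
Z_2 = -2·Z_1 - 4  [with Z_1=4]  = -12
Z_5 = max(Z_2, Z_4) + 4  [with Z_2=-12, Z_4=-3]  = 1

1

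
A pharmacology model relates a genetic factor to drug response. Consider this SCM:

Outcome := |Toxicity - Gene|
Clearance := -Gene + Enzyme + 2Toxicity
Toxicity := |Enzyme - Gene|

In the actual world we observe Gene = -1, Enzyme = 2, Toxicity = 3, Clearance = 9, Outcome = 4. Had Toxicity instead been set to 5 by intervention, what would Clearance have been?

13

The intervention breaks the incoming arrows to Toxicity: Toxicity := |Enzyme - Gene| no longer applies, and Toxicity = 5.
Clearance = -Gene + Enzyme + 2Toxicity  [with Gene=-1, Enzyme=2, Toxicity=5]  = 13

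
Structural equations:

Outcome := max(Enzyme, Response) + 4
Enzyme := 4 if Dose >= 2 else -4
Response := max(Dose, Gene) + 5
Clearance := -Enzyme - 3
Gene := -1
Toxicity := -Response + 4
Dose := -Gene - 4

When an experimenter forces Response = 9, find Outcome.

The intervention breaks the incoming arrows to Response: Response := max(Dose, Gene) + 5 no longer applies, and Response = 9.
Dose = -Gene - 4  [with Gene=-1]  = -3
Enzyme = 4 if Dose >= 2 else -4  [with Dose=-3]  = -4
Outcome = max(Enzyme, Response) + 4  [with Enzyme=-4, Response=9]  = 13

13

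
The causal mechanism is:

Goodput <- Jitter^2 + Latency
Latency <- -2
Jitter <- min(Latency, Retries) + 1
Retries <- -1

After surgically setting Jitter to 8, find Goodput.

62

The intervention breaks the incoming arrows to Jitter: Jitter <- min(Latency, Retries) + 1 no longer applies, and Jitter = 8.
Goodput = Jitter^2 + Latency  [with Jitter=8, Latency=-2]  = 62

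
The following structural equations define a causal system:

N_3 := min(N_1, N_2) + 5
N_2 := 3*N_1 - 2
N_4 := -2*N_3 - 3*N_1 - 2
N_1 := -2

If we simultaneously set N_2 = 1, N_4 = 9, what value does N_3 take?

The joint intervention fixes N_2 = 1, N_4 = 9, removing each variable's own equation.
N_3 = min(N_1, N_2) + 5  [with N_1=-2, N_2=1]  = 3

3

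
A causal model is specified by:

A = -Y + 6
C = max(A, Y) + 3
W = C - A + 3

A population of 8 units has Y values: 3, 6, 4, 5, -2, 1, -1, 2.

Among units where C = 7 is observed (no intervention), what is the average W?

7

Observing C=7 restricts to units where C's equation naturally yields 7: Y ∈ {4, 2}. In that subpopulation W = 8, 6, mean 7.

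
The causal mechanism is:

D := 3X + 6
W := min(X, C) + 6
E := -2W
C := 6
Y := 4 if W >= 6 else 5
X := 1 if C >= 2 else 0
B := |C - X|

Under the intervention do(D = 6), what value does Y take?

4

Under do(D=6), the mechanism D := 3X + 6 is discarded; D is fixed at 6.
Since Y is not a descendant of the intervened variable, it is unaffected.
X = 1 if C >= 2 else 0  [with C=6]  = 1
W = min(X, C) + 6  [with X=1, C=6]  = 7
Y = 4 if W >= 6 else 5  [with W=7]  = 4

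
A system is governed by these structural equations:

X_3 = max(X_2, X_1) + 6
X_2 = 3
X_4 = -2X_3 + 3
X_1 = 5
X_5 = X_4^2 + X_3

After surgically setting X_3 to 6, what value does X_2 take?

Under do(X_3=6), the mechanism X_3 = max(X_2, X_1) + 6 is discarded; X_3 is fixed at 6.
Since X_2 is not a descendant of the intervened variable, it is unaffected.

3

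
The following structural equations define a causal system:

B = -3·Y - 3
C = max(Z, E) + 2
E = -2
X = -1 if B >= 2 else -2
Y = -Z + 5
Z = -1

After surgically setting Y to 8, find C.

Under do(Y=8), the mechanism Y = -Z + 5 is discarded; Y is fixed at 8.
Since C is not a descendant of the intervened variable, it is unaffected.
C = max(Z, E) + 2  [with Z=-1, E=-2]  = 1

1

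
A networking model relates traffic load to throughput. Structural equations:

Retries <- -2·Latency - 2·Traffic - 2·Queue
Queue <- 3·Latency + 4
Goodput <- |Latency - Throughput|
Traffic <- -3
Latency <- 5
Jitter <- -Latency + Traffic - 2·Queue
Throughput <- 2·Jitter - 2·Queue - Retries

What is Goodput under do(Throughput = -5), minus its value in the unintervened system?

Intervening sets Throughput = -5 and removes its equation (Throughput <- 2·Jitter - 2·Queue - Retries).
Goodput = |Latency - Throughput|  [with Latency=5, Throughput=-5]  = 10
Without intervention: Queue = 3·Latency + 4  [with Latency=5]  = 19; Retries = -2·Latency - 2·Traffic - 2·Queue  [with Latency=5, Traffic=-3, Queue=19]  = -42; Jitter = -Latency + Traffic - 2·Queue  [with Latency=5, Traffic=-3, Queue=19]  = -46; Throughput = 2·Jitter - 2·Queue - Retries  [with Jitter=-46, Queue=19, Retries=-42]  = -88; Goodput = |Latency - Throughput|  [with Latency=5, Throughput=-88]  = 93.
Change = 10 − 93 = -83.

-83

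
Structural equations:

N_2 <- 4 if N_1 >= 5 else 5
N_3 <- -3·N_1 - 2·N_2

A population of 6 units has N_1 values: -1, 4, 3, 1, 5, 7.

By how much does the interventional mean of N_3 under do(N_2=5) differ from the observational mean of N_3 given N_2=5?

-4.25

Every unit gets N_2=5 under the intervention. N_3 values become -7, -22, -19, -13, -25, -31; E[N_3|do(N_2=5)] = -19.5.
Conditioning on N_2=5 selects the 4 unit(s) with N_1 ∈ {-1, 4, 3, 1}. Their N_3 values: -7, -22, -19, -13. Mean = -15.25.
Difference = -19.5 − (-15.25) = -4.25.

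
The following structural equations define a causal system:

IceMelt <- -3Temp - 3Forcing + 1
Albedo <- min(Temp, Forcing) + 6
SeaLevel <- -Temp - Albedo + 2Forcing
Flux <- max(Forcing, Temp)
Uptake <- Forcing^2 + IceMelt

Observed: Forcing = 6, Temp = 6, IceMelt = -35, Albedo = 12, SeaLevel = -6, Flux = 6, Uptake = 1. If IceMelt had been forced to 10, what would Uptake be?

46

The intervention breaks the incoming arrows to IceMelt: IceMelt <- -3Temp - 3Forcing + 1 no longer applies, and IceMelt = 10.
Uptake = Forcing^2 + IceMelt  [with Forcing=6, IceMelt=10]  = 46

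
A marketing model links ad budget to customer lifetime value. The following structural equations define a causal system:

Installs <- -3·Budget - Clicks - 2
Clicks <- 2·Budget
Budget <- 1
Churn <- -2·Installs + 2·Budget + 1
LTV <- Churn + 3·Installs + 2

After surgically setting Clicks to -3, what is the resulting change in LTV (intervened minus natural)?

do(Clicks=-3) replaces the equation Clicks <- 2·Budget with the constant Clicks = -3.
Installs = -3·Budget - Clicks - 2  [with Budget=1, Clicks=-3]  = -2
Churn = -2·Installs + 2·Budget + 1  [with Installs=-2, Budget=1]  = 7
LTV = Churn + 3·Installs + 2  [with Churn=7, Installs=-2]  = 3
Without intervention: Clicks = 2·Budget  [with Budget=1]  = 2; Installs = -3·Budget - Clicks - 2  [with Budget=1, Clicks=2]  = -7; Churn = -2·Installs + 2·Budget + 1  [with Installs=-7, Budget=1]  = 17; LTV = Churn + 3·Installs + 2  [with Churn=17, Installs=-7]  = -2.
Change = 3 − (-2) = 5.

5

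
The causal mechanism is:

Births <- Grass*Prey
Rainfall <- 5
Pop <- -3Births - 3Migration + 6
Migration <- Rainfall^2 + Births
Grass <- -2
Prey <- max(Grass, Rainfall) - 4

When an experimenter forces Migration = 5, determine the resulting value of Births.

The intervention breaks the incoming arrows to Migration: Migration <- Rainfall^2 + Births no longer applies, and Migration = 5.
Since Births is not a descendant of the intervened variable, it is unaffected.
Prey = max(Grass, Rainfall) - 4  [with Grass=-2, Rainfall=5]  = 1
Births = Grass*Prey  [with Grass=-2, Prey=1]  = -2

-2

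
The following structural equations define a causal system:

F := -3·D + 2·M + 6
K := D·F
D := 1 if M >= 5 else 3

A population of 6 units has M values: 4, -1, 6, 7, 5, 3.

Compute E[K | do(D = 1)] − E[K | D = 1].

The intervention sets D=1 in all 6 units regardless of M. Recomputing K per unit gives 11, 1, 15, 17, 13, 9; average 11.
Observing D=1 restricts to units where D's equation naturally yields 1: M ∈ {6, 7, 5}. In that subpopulation K = 15, 17, 13, mean 15.
Difference = 11 − 15 = -4.

-4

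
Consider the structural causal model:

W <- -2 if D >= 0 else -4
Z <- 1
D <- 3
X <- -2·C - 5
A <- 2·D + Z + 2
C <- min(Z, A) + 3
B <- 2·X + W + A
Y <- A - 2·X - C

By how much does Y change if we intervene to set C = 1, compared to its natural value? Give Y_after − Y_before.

-9

do(C=1) replaces the equation C <- min(Z, A) + 3 with the constant C = 1.
A = 2·D + Z + 2  [with D=3, Z=1]  = 9
X = -2·C - 5  [with C=1]  = -7
Y = A - 2·X - C  [with A=9, X=-7, C=1]  = 22
Without intervention: A = 2·D + Z + 2  [with D=3, Z=1]  = 9; C = min(Z, A) + 3  [with Z=1, A=9]  = 4; X = -2·C - 5  [with C=4]  = -13; Y = A - 2·X - C  [with A=9, X=-13, C=4]  = 31.
Change = 22 − 31 = -9.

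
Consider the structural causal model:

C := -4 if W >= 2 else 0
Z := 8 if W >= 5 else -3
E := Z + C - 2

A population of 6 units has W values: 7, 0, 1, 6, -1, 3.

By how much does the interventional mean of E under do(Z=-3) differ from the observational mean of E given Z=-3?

-1

Under do(Z=-3), Z's equation is replaced by Z=-3 for every unit. Per-unit E: -9, -5, -5, -9, -5, -9. Mean = -7.
Conditioning on Z=-3 selects the 4 unit(s) with W ∈ {0, 1, -1, 3}. Their E values: -5, -5, -5, -9. Mean = -6.
Difference = -7 − (-6) = -1.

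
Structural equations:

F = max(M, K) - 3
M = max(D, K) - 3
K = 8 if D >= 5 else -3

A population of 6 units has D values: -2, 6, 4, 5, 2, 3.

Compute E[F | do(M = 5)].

3

Under do(M=5), M's equation is replaced by M=5 for every unit. Per-unit F: 2, 5, 2, 5, 2, 2. Mean = 3.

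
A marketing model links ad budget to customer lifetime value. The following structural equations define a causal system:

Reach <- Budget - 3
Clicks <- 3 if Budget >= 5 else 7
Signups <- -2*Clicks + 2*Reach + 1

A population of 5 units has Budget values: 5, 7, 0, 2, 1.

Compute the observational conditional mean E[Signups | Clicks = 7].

-17

E[Signups|Clicks=7] averages over only the 3 units with Clicks=7 (Budget = 0, 2, 1): Signups = -19, -15, -17, mean -17.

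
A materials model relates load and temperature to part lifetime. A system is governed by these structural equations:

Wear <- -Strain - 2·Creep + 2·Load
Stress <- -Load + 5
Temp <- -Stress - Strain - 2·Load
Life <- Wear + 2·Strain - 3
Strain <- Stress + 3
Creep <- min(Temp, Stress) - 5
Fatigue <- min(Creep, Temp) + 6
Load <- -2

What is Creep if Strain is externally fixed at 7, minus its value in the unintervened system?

do(Strain=7) replaces the equation Strain <- Stress + 3 with the constant Strain = 7.
Stress = -Load + 5  [with Load=-2]  = 7
Temp = -Stress - Strain - 2·Load  [with Stress=7, Strain=7, Load=-2]  = -10
Creep = min(Temp, Stress) - 5  [with Temp=-10, Stress=7]  = -15
Without intervention: Stress = -Load + 5  [with Load=-2]  = 7; Strain = Stress + 3  [with Stress=7]  = 10; Temp = -Stress - Strain - 2·Load  [with Stress=7, Strain=10, Load=-2]  = -13; Creep = min(Temp, Stress) - 5  [with Temp=-13, Stress=7]  = -18.
Change = -15 − (-18) = 3.

3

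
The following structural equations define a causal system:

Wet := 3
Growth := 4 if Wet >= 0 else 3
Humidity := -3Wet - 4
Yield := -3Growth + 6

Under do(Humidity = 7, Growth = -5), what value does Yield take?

21

The joint intervention fixes Humidity = 7, Growth = -5, removing each variable's own equation.
Yield = -3Growth + 6  [with Growth=-5]  = 21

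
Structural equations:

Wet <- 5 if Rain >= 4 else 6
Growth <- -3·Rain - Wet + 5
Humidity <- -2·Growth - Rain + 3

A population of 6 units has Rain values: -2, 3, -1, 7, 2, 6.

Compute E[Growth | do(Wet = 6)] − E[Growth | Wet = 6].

-6

Under do(Wet=6), Wet's equation is replaced by Wet=6 for every unit. Per-unit Growth: 5, -10, 2, -22, -7, -19. Mean = -8.5.
Observing Wet=6 restricts to units where Wet's equation naturally yields 6: Rain ∈ {-2, 3, -1, 2}. In that subpopulation Growth = 5, -10, 2, -7, mean -2.5.
Difference = -8.5 − (-2.5) = -6.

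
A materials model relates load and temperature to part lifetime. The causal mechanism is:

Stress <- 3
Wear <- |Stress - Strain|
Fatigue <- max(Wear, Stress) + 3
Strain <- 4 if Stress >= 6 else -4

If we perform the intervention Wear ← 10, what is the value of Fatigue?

13

The intervention breaks the incoming arrows to Wear: Wear <- |Stress - Strain| no longer applies, and Wear = 10.
Fatigue = max(Wear, Stress) + 3  [with Wear=10, Stress=3]  = 13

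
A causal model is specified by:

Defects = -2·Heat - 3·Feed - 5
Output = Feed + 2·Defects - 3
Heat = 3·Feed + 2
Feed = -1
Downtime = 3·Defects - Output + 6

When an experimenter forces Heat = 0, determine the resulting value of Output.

-8

Under do(Heat=0), the mechanism Heat = 3·Feed + 2 is discarded; Heat is fixed at 0.
Defects = -2·Heat - 3·Feed - 5  [with Heat=0, Feed=-1]  = -2
Output = Feed + 2·Defects - 3  [with Feed=-1, Defects=-2]  = -8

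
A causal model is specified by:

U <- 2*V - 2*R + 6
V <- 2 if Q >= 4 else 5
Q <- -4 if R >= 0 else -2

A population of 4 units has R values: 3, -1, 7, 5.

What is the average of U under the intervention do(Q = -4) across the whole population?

9

The intervention sets Q=-4 in all 4 units regardless of R. Recomputing U per unit gives 10, 18, 2, 6; average 9.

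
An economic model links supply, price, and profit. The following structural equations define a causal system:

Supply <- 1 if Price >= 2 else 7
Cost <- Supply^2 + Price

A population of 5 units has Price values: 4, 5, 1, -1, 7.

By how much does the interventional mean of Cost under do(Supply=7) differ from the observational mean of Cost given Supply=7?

3.2

The intervention sets Supply=7 in all 5 units regardless of Price. Recomputing Cost per unit gives 53, 54, 50, 48, 56; average 52.2.
E[Cost|Supply=7] averages over only the 2 units with Supply=7 (Price = 1, -1): Cost = 50, 48, mean 49.
Difference = 52.2 − 49 = 3.2.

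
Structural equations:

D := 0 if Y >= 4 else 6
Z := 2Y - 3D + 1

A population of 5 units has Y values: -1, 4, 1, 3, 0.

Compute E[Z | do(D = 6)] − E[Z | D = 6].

1.3

Every unit gets D=6 under the intervention. Z values become -19, -9, -15, -11, -17; E[Z|do(D=6)] = -14.2.
Conditioning on D=6 selects the 4 unit(s) with Y ∈ {-1, 1, 3, 0}. Their Z values: -19, -15, -11, -17. Mean = -15.5.
Difference = -14.2 − (-15.5) = 1.3.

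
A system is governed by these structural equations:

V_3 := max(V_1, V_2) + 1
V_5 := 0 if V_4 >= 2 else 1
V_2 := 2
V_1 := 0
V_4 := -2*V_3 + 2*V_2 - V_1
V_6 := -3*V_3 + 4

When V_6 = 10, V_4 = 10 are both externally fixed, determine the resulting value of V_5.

Setting V_6 = 10, V_4 = 10 by intervention discards those variables' equations.
V_5 = 0 if V_4 >= 2 else 1  [with V_4=10]  = 0

0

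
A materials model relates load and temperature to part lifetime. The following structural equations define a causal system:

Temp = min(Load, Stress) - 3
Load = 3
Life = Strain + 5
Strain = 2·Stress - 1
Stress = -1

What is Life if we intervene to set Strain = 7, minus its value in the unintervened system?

10

do(Strain=7) replaces the equation Strain = 2·Stress - 1 with the constant Strain = 7.
Life = Strain + 5  [with Strain=7]  = 12
Without intervention: Strain = 2·Stress - 1  [with Stress=-1]  = -3; Life = Strain + 5  [with Strain=-3]  = 2.
Change = 12 − 2 = 10.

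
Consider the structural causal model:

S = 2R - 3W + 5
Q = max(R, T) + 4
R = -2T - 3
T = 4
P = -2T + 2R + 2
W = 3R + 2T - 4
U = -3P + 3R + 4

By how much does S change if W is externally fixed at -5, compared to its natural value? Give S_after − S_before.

-72

Intervening sets W = -5 and removes its equation (W = 3R + 2T - 4).
R = -2T - 3  [with T=4]  = -11
S = 2R - 3W + 5  [with R=-11, W=-5]  = -2
Without intervention: R = -2T - 3  [with T=4]  = -11; W = 3R + 2T - 4  [with R=-11, T=4]  = -29; S = 2R - 3W + 5  [with R=-11, W=-29]  = 70.
Change = -2 − 70 = -72.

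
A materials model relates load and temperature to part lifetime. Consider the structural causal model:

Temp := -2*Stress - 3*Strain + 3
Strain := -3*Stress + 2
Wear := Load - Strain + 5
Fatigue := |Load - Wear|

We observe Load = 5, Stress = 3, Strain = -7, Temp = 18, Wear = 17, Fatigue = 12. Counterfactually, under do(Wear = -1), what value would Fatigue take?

The intervention breaks the incoming arrows to Wear: Wear := Load - Strain + 5 no longer applies, and Wear = -1.
Fatigue = |Load - Wear|  [with Load=5, Wear=-1]  = 6

6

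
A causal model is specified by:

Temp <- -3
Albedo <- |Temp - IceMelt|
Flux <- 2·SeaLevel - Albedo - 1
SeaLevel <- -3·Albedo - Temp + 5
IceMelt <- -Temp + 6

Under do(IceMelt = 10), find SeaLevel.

-31

Under do(IceMelt=10), the mechanism IceMelt <- -Temp + 6 is discarded; IceMelt is fixed at 10.
Albedo = |Temp - IceMelt|  [with Temp=-3, IceMelt=10]  = 13
SeaLevel = -3·Albedo - Temp + 5  [with Albedo=13, Temp=-3]  = -31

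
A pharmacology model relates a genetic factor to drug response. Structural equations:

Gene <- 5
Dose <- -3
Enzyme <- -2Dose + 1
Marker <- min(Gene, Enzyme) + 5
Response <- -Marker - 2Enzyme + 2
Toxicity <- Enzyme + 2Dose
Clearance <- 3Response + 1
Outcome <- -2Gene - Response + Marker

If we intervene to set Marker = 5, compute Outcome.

do(Marker=5) replaces the equation Marker <- min(Gene, Enzyme) + 5 with the constant Marker = 5.
Enzyme = -2Dose + 1  [with Dose=-3]  = 7
Response = -Marker - 2Enzyme + 2  [with Marker=5, Enzyme=7]  = -17
Outcome = -2Gene - Response + Marker  [with Gene=5, Response=-17, Marker=5]  = 12

12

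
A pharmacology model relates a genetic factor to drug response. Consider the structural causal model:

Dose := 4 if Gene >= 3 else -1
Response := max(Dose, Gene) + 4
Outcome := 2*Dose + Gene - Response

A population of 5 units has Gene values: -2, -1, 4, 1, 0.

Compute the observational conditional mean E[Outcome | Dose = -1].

Conditioning on Dose=-1 selects the 4 unit(s) with Gene ∈ {-2, -1, 1, 0}. Their Outcome values: -7, -6, -6, -6. Mean = -6.25.

-6.25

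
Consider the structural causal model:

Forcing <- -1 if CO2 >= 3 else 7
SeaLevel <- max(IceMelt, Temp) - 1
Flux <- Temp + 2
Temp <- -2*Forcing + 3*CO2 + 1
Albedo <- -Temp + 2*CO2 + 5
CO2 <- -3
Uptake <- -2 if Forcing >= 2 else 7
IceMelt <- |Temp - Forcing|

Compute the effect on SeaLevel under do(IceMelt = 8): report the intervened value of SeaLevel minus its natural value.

Under do(IceMelt=8), the mechanism IceMelt <- |Temp - Forcing| is discarded; IceMelt is fixed at 8.
Forcing = -1 if CO2 >= 3 else 7  [with CO2=-3]  = 7
Temp = -2*Forcing + 3*CO2 + 1  [with Forcing=7, CO2=-3]  = -22
SeaLevel = max(IceMelt, Temp) - 1  [with IceMelt=8, Temp=-22]  = 7
Without intervention: Forcing = -1 if CO2 >= 3 else 7  [with CO2=-3]  = 7; Temp = -2*Forcing + 3*CO2 + 1  [with Forcing=7, CO2=-3]  = -22; IceMelt = |Temp - Forcing|  [with Temp=-22, Forcing=7]  = 29; SeaLevel = max(IceMelt, Temp) - 1  [with IceMelt=29, Temp=-22]  = 28.
Change = 7 − 28 = -21.

-21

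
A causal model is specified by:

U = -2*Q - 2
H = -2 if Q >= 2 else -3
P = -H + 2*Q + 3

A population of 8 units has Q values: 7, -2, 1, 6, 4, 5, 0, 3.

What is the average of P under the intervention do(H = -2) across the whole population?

11

Every unit gets H=-2 under the intervention. P values become 19, 1, 7, 17, 13, 15, 5, 11; E[P|do(H=-2)] = 11.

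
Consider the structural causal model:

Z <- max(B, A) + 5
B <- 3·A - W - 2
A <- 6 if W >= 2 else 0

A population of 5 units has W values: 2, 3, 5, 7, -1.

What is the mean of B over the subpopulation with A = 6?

E[B|A=6] averages over only the 4 units with A=6 (W = 2, 3, 5, 7): B = 14, 13, 11, 9, mean 11.75.

11.75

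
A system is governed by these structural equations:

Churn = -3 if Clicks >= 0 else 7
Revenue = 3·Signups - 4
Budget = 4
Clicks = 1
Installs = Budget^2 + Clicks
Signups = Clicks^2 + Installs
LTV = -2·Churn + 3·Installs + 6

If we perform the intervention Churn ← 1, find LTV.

55

Under do(Churn=1), the mechanism Churn = -3 if Clicks >= 0 else 7 is discarded; Churn is fixed at 1.
Installs = Budget^2 + Clicks  [with Budget=4, Clicks=1]  = 17
LTV = -2·Churn + 3·Installs + 6  [with Churn=1, Installs=17]  = 55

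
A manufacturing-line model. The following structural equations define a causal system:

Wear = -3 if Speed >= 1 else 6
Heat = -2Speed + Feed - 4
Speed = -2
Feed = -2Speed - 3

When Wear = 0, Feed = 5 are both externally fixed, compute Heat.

Setting Wear = 0, Feed = 5 by intervention discards those variables' equations.
Heat = -2Speed + Feed - 4  [with Speed=-2, Feed=5]  = 5

5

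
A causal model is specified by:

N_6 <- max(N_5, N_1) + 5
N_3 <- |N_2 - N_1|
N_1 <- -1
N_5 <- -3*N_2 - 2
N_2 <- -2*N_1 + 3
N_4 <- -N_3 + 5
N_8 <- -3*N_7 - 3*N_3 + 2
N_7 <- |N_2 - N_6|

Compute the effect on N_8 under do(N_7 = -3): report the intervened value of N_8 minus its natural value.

12

do(N_7=-3) replaces the equation N_7 <- |N_2 - N_6| with the constant N_7 = -3.
N_2 = -2*N_1 + 3  [with N_1=-1]  = 5
N_3 = |N_2 - N_1|  [with N_2=5, N_1=-1]  = 6
N_8 = -3*N_7 - 3*N_3 + 2  [with N_7=-3, N_3=6]  = -7
Without intervention: N_2 = -2*N_1 + 3  [with N_1=-1]  = 5; N_3 = |N_2 - N_1|  [with N_2=5, N_1=-1]  = 6; N_5 = -3*N_2 - 2  [with N_2=5]  = -17; N_6 = max(N_5, N_1) + 5  [with N_5=-17, N_1=-1]  = 4; N_7 = |N_2 - N_6|  [with N_2=5, N_6=4]  = 1; N_8 = -3*N_7 - 3*N_3 + 2  [with N_7=1, N_3=6]  = -19.
Change = -7 − (-19) = 12.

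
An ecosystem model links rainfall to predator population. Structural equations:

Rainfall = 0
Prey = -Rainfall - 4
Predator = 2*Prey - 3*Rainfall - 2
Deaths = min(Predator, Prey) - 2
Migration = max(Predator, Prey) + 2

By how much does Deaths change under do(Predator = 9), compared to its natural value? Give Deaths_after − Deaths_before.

6

The intervention breaks the incoming arrows to Predator: Predator = 2*Prey - 3*Rainfall - 2 no longer applies, and Predator = 9.
Prey = -Rainfall - 4  [with Rainfall=0]  = -4
Deaths = min(Predator, Prey) - 2  [with Predator=9, Prey=-4]  = -6
Without intervention: Prey = -Rainfall - 4  [with Rainfall=0]  = -4; Predator = 2*Prey - 3*Rainfall - 2  [with Prey=-4, Rainfall=0]  = -10; Deaths = min(Predator, Prey) - 2  [with Predator=-10, Prey=-4]  = -12.
Change = -6 − (-12) = 6.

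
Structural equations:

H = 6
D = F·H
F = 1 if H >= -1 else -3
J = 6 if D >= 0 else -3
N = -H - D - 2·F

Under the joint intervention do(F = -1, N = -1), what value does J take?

-3

Setting F = -1, N = -1 by intervention discards those variables' equations.
D = F·H  [with F=-1, H=6]  = -6
J = 6 if D >= 0 else -3  [with D=-6]  = -3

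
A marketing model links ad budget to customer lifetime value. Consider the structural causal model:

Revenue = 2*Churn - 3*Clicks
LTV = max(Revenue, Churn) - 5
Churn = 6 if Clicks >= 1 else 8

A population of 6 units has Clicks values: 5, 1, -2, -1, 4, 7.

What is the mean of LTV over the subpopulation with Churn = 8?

Conditioning on Churn=8 selects the 2 unit(s) with Clicks ∈ {-2, -1}. Their LTV values: 17, 14. Mean = 15.5.

15.5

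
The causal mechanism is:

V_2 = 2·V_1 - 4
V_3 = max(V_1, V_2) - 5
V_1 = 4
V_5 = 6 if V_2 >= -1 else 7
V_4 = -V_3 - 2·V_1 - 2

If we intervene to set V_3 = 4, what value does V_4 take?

-14

The intervention breaks the incoming arrows to V_3: V_3 = max(V_1, V_2) - 5 no longer applies, and V_3 = 4.
V_4 = -V_3 - 2·V_1 - 2  [with V_3=4, V_1=4]  = -14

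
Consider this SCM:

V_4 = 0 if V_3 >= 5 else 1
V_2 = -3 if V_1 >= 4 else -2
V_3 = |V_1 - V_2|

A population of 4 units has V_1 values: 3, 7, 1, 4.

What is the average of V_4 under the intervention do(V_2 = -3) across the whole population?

0.25

The intervention sets V_2=-3 in all 4 units regardless of V_1. Recomputing V_4 per unit gives 0, 0, 1, 0; average 0.25.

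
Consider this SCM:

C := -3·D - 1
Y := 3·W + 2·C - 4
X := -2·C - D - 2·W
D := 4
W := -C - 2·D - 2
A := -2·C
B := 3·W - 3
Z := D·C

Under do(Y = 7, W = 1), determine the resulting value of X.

20

Setting Y = 7, W = 1 by intervention discards those variables' equations.
C = -3·D - 1  [with D=4]  = -13
X = -2·C - D - 2·W  [with C=-13, D=4, W=1]  = 20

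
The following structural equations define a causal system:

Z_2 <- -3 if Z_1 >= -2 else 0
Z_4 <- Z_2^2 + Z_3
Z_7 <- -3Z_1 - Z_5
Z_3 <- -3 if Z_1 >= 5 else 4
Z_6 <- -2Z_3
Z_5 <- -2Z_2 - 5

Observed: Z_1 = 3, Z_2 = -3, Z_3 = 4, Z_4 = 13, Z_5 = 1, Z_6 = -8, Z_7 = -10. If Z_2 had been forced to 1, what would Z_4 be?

Under do(Z_2=1), the mechanism Z_2 <- -3 if Z_1 >= -2 else 0 is discarded; Z_2 is fixed at 1.
Z_3 = -3 if Z_1 >= 5 else 4  [with Z_1=3]  = 4
Z_4 = Z_2^2 + Z_3  [with Z_2=1, Z_3=4]  = 5

5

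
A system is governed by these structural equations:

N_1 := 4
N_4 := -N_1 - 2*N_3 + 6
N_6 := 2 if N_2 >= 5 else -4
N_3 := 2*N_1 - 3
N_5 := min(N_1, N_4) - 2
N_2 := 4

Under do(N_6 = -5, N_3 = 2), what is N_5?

-4

Under do(N_6 = -5, N_3 = 2), each intervened variable's structural equation is replaced by its fixed value.
N_4 = -N_1 - 2*N_3 + 6  [with N_1=4, N_3=2]  = -2
N_5 = min(N_1, N_4) - 2  [with N_1=4, N_4=-2]  = -4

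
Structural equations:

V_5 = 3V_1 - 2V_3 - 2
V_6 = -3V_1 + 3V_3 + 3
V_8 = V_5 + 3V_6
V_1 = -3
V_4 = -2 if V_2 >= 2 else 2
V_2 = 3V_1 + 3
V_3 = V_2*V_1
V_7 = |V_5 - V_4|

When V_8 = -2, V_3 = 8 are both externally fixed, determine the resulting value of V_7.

Under do(V_8 = -2, V_3 = 8), each intervened variable's structural equation is replaced by its fixed value.
V_2 = 3V_1 + 3  [with V_1=-3]  = -6
V_4 = -2 if V_2 >= 2 else 2  [with V_2=-6]  = 2
V_5 = 3V_1 - 2V_3 - 2  [with V_1=-3, V_3=8]  = -27
V_7 = |V_5 - V_4|  [with V_5=-27, V_4=2]  = 29

29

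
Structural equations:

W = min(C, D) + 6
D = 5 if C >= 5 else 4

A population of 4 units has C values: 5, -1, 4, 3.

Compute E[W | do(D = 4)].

8.5

Under do(D=4), D's equation is replaced by D=4 for every unit. Per-unit W: 10, 5, 10, 9. Mean = 8.5.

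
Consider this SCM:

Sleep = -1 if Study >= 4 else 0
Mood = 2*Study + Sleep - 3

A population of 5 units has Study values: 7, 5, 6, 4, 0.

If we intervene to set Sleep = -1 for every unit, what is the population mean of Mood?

4.8

do(Sleep=-1) breaks Sleep's dependence on Study. With Sleep=-1 fixed, Mood across the units is 10, 6, 8, 4, -4, mean 4.8.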